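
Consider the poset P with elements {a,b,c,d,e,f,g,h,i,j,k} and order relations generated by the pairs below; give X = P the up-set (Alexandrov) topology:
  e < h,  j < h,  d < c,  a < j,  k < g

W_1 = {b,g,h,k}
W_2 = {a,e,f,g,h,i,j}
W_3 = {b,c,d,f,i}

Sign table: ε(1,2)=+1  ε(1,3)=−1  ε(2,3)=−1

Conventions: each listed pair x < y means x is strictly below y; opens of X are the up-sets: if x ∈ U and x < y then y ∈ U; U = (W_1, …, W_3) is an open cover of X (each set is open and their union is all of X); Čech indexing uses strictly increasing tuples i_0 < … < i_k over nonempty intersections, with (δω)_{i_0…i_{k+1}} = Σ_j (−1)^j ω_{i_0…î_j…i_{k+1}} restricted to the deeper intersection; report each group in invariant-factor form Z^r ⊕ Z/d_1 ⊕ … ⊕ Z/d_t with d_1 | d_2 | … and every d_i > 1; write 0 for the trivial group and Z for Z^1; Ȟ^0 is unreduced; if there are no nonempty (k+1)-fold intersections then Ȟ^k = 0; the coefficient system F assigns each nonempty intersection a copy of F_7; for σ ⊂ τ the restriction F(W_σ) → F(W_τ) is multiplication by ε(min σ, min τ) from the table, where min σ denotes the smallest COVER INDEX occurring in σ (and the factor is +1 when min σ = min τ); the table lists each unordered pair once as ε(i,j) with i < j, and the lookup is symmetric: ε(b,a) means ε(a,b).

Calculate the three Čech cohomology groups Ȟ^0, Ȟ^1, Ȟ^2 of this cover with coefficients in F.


Ȟ^0 ≅ Z/7,  Ȟ^1 ≅ Z/7,  Ȟ^2 ≅ 0

nerve of the cover:
  W12={g,h} W13={b} W23={f,i}
C dims 3,3; δ0: rk_F7 2
Ȟ^0 = (3 − 2) − 0 = 1, so Ȟ^0 ≅ Z/7
Ȟ^1 = (3 − 0) − 2 = 1, so Ȟ^1 ≅ Z/7
Ȟ^2 = (0 − 0) − 0 = 0, so Ȟ^2 ≅ 0


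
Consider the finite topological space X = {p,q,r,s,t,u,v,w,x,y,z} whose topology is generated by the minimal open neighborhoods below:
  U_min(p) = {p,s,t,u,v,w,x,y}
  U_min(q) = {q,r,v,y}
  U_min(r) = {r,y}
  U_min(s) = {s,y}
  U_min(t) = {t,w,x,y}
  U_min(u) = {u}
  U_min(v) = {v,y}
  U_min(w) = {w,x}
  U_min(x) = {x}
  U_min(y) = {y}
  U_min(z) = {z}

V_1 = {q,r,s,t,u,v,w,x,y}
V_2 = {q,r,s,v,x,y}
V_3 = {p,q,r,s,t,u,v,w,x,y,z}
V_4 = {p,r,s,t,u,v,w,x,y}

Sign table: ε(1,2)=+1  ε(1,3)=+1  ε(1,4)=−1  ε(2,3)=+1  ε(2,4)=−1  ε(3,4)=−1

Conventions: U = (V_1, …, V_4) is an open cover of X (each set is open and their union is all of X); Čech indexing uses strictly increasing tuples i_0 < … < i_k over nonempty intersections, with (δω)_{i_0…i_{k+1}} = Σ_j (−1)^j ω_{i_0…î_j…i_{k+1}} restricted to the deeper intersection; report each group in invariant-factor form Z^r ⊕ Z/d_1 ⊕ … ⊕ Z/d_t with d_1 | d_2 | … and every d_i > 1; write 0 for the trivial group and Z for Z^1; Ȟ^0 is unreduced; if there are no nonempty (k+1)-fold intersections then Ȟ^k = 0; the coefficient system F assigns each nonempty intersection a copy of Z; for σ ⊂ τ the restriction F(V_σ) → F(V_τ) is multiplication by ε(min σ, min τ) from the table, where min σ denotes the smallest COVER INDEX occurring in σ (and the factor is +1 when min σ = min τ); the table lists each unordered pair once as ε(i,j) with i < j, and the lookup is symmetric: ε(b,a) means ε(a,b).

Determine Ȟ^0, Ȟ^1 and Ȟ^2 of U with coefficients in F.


nerve of the cover:
  V12={q,r,s,v,x,y} V13={q,r,s,t,u,v,w,x,y} V14={r,s,t,u,v,w,x,y} V23={q,r,s,v,x,y} V24={r,s,v,x,y} V34={p,r,s,t,u,v,w,x,y}
  V123={q,r,s,v,x,y} V124={r,s,v,x,y} V134={r,s,t,u,v,w,x,y} V234={r,s,v,x,y}
  V1234={r,s,v,x,y}
C dims 4,6,4,1; δ0: rk 3, SNF 1^3; δ1: rk 3, SNF 1^3; δ2: rk 1, SNF 1^1
Ȟ^0 = (4 − 3) − 0 = 1, so Ȟ^0 ≅ Z
Ȟ^1 = (6 − 3) − 3 = 0, so Ȟ^1 ≅ 0
Ȟ^2 = (4 − 1) − 3 = 0, so Ȟ^2 ≅ 0

Ȟ^0(U;F) ≅ Z; Ȟ^1(U;F) ≅ 0; Ȟ^2(U;F) ≅ 0


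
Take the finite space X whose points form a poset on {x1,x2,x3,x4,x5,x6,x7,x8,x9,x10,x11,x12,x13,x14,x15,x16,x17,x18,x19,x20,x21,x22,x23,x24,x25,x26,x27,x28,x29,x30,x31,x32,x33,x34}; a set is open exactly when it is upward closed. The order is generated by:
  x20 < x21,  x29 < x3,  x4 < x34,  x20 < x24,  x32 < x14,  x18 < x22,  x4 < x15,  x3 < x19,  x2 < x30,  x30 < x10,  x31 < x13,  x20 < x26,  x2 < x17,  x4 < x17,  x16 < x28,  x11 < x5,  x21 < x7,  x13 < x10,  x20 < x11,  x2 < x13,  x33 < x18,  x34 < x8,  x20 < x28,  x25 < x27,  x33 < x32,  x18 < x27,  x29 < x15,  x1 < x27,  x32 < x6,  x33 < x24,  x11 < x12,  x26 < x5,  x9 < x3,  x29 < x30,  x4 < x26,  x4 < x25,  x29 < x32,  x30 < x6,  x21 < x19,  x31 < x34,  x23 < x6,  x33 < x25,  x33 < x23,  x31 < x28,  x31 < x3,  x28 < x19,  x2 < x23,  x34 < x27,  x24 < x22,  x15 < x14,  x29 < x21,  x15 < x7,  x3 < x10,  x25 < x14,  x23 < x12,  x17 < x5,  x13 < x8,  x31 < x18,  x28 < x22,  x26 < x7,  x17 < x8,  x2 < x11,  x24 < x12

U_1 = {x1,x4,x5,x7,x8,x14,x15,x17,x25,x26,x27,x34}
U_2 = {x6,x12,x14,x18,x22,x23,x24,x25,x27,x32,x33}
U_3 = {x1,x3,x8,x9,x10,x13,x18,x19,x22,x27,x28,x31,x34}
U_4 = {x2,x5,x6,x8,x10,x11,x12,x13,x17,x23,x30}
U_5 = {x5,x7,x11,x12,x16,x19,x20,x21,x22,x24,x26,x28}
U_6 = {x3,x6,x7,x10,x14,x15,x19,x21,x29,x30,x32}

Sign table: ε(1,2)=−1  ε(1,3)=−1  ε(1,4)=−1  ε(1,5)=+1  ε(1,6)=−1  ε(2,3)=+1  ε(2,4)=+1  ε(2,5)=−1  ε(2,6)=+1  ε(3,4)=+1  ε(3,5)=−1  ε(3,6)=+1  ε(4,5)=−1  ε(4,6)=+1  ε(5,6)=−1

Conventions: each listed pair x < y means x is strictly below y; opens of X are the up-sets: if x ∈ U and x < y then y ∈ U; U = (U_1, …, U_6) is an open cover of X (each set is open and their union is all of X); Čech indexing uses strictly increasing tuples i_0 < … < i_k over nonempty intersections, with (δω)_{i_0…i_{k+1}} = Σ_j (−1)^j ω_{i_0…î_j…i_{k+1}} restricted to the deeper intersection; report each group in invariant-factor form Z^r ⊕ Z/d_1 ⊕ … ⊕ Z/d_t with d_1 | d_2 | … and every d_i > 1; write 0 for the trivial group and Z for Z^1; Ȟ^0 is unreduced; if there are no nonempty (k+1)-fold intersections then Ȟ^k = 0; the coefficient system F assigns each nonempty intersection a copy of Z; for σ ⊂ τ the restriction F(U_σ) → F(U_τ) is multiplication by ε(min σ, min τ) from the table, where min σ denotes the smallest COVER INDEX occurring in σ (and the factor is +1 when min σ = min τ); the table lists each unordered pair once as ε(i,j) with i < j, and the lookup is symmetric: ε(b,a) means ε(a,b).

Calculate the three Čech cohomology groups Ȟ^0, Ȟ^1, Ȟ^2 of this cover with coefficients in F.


cover nerve:
  U12={x14,x25,x27} U13={x1,x8,x27,x34} U14={x5,x8,x17} U15={x5,x7,x26} U16={x7,x14,x15} U23={x18,x22,x27} U24={x6,x12,x23} U25={x12,x22,x24} U26={x6,x14,x32} U34={x8,x10,x13} U35={x19,x22,x28} U36={x3,x10,x19} U45={x5,x11,x12} U46={x6,x10,x30} U56={x7,x19,x21}
  U123={x27} U126={x14} U134={x8} U145={x5} U156={x7} U235={x22} U245={x12} U246={x6} U346={x10} U356={x19}
C dims 6,15,10; δ0: rk 5, SNF 1^5; δ1: rk 10, SNF 1^9·2
Ȟ^0: (6−5)−0=1 ⇒ Z
Ȟ^1: (15−10)−5=0 ⇒ 0
Ȟ^2: (10−0)−10=0 plus torsion [2] ⇒ Z/2

Ȟ^0 ≅ Z, Ȟ^1 ≅ 0 and Ȟ^2 ≅ Z/2


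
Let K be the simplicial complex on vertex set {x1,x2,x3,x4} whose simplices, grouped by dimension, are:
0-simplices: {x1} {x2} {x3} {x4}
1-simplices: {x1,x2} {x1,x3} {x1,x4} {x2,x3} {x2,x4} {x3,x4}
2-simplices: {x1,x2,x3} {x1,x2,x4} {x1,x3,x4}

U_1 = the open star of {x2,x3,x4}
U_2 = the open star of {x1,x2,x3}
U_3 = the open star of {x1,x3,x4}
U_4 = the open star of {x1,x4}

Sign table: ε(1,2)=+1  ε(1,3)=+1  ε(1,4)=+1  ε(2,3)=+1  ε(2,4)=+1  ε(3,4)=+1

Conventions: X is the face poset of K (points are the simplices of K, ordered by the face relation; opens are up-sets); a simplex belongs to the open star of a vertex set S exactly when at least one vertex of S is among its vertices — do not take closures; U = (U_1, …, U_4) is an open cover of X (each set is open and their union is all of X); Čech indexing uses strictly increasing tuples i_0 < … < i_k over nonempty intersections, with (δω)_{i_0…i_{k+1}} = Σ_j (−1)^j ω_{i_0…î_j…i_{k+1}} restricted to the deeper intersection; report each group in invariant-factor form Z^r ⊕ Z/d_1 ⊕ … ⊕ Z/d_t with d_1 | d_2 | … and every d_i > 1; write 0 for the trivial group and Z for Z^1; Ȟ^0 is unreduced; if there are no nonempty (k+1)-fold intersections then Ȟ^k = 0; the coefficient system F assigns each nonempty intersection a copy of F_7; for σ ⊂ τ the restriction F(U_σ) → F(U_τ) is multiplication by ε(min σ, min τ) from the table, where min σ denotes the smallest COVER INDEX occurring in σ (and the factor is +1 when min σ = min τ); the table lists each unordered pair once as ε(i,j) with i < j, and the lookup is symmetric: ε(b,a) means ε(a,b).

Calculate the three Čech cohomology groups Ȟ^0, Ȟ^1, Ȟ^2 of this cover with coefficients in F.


cover nerve:
  U1={{x2},{x3},{x4},{x1,x2},{x1,x3},{x1,x4},{x2,x3},{x2,x4},{x3,x4},{x1,x2,x3},{x1,x2,x4},{x1,x3,x4}} U2={{x1},{x2},{x3},{x1,x2},{x1,x3},{x1,x4},{x2,x3},{x2,x4},{x3,x4},{x1,x2,x3},{x1,x2,x4},{x1,x3,x4}} U3={{x1},{x3},{x4},{x1,x2},{x1,x3},{x1,x4},{x2,x3},{x2,x4},{x3,x4},{x1,x2,x3},{x1,x2,x4},{x1,x3,x4}} U4={{x1},{x4},{x1,x2},{x1,x3},{x1,x4},{x2,x4},{x3,x4},{x1,x2,x3},{x1,x2,x4},{x1,x3,x4}}
  U12={{x2},{x3},{x1,x2},{x1,x3},{x1,x4},{x2,x3},{x2,x4},{x3,x4},{x1,x2,x3},{x1,x2,x4},{x1,x3,x4}} U13={{x3},{x4},{x1,x2},{x1,x3},{x1,x4},{x2,x3},{x2,x4},{x3,x4},{x1,x2,x3},{x1,x2,x4},{x1,x3,x4}} U14={{x4},{x1,x2},{x1,x3},{x1,x4},{x2,x4},{x3,x4},{x1,x2,x3},{x1,x2,x4},{x1,x3,x4}} U23={{x1},{x3},{x1,x2},{x1,x3},{x1,x4},{x2,x3},{x2,x4},{x3,x4},{x1,x2,x3},{x1,x2,x4},{x1,x3,x4}} U24={{x1},{x1,x2},{x1,x3},{x1,x4},{x2,x4},{x3,x4},{x1,x2,x3},{x1,x2,x4},{x1,x3,x4}} U34={{x1},{x4},{x1,x2},{x1,x3},{x1,x4},{x2,x4},{x3,x4},{x1,x2,x3},{x1,x2,x4},{x1,x3,x4}}
  U123={{x3},{x1,x2},{x1,x3},{x1,x4},{x2,x3},{x2,x4},{x3,x4},{x1,x2,x3},{x1,x2,x4},{x1,x3,x4}} U124={{x1,x2},{x1,x3},{x1,x4},{x2,x4},{x3,x4},{x1,x2,x3},{x1,x2,x4},{x1,x3,x4}} U134={{x4},{x1,x2},{x1,x3},{x1,x4},{x2,x4},{x3,x4},{x1,x2,x3},{x1,x2,x4},{x1,x3,x4}} U234={{x1},{x1,x2},{x1,x3},{x1,x4},{x2,x4},{x3,x4},{x1,x2,x3},{x1,x2,x4},{x1,x3,x4}}
  U1234={{x1,x2},{x1,x3},{x1,x4},{x2,x4},{x3,x4},{x1,x2,x3},{x1,x2,x4},{x1,x3,x4}}
C dims 4,6,4,1; δ0: rk_F7 3; δ1: rk_F7 3; δ2: rk_F7 1
Ȟ^0: (4−3)−0=1 ⇒ Z/7
Ȟ^1: (6−3)−3=0 ⇒ 0
Ȟ^2: (4−1)−3=0 ⇒ 0

Ȟ^0(U;F) ≅ Z/7; Ȟ^1(U;F) ≅ 0; Ȟ^2(U;F) ≅ 0


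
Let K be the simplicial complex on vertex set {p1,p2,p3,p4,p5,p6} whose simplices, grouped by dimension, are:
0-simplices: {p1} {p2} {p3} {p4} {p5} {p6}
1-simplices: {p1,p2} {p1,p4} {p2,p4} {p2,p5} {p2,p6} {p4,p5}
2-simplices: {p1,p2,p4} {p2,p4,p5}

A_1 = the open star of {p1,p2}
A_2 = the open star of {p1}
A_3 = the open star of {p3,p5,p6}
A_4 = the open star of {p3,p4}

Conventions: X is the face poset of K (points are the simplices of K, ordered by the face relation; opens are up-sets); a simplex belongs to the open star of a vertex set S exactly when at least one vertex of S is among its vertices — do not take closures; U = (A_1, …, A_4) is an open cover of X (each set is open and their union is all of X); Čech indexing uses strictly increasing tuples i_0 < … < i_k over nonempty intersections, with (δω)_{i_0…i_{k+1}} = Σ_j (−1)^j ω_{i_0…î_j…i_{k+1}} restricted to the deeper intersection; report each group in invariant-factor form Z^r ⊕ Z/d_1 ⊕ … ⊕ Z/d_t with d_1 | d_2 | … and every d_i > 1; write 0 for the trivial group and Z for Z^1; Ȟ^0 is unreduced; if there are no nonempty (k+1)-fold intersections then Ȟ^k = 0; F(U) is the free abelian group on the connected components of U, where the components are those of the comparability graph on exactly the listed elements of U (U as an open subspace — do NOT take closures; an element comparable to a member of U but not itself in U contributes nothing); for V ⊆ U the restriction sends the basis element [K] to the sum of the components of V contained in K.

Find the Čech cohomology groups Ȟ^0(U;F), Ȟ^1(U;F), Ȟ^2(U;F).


Ȟ^0(U;F) ≅ Z^2; Ȟ^1(U;F) ≅ 0; Ȟ^2(U;F) ≅ 0

nonempty overlaps:
  A1={{p1},{p2},{p1,p2},{p1,p4},{p2,p4},{p2,p5},{p2,p6},{p1,p2,p4},{p2,p4,p5}} A2={{p1},{p1,p2},{p1,p4},{p1,p2,p4}} A3={{p3},{p5},{p6},{p2,p5},{p2,p6},{p4,p5},{p2,p4,p5}} A4={{p3},{p4},{p1,p4},{p2,p4},{p4,p5},{p1,p2,p4},{p2,p4,p5}}
  A12={{p1},{p1,p2},{p1,p4},{p1,p2,p4}} A13={{p2,p5},{p2,p6},{p2,p4,p5}} A14={{p1,p4},{p2,p4},{p1,p2,p4},{p2,p4,p5}} A24={{p1,p4},{p1,p2,p4}} A34={{p3},{p4,p5},{p2,p4,p5}}
  A124={{p1,p4},{p1,p2,p4}} A134={{p2,p4,p5}}
components per intersection:
  A1: {{p1},{p2},{p1,p2},{p1,p4},{p2,p4},{p2,p5},{p2,p6},{p1,p2,p4},{p2,p4,p5}}
  A2: {{p1},{p1,p2},{p1,p4},{p1,p2,p4}}
  A3: {{p3}} {{p5},{p2,p5},{p4,p5},{p2,p4,p5}} {{p6},{p2,p6}}
  A4: {{p3}} {{p4},{p1,p4},{p2,p4},{p4,p5},{p1,p2,p4},{p2,p4,p5}}
  A12: {{p1},{p1,p2},{p1,p4},{p1,p2,p4}}
  A13: {{p2,p5},{p2,p4,p5}} {{p2,p6}}
  A14: {{p1,p4},{p2,p4},{p1,p2,p4},{p2,p4,p5}}
  A24: {{p1,p4},{p1,p2,p4}}
  A34: {{p3}} {{p4,p5},{p2,p4,p5}}
  A124: {{p1,p4},{p1,p2,p4}}
  A134: {{p2,p4,p5}}
C dims 7,7,2; δ0: rk 5, SNF 1^5; δ1: rk 2, SNF 1^2
degree 0: 7−5−0 = 2 → Ȟ^0 ≅ Z^2
degree 1: 7−2−5 = 0 → Ȟ^1 ≅ 0
degree 2: 2−0−2 = 0 → Ȟ^2 ≅ 0


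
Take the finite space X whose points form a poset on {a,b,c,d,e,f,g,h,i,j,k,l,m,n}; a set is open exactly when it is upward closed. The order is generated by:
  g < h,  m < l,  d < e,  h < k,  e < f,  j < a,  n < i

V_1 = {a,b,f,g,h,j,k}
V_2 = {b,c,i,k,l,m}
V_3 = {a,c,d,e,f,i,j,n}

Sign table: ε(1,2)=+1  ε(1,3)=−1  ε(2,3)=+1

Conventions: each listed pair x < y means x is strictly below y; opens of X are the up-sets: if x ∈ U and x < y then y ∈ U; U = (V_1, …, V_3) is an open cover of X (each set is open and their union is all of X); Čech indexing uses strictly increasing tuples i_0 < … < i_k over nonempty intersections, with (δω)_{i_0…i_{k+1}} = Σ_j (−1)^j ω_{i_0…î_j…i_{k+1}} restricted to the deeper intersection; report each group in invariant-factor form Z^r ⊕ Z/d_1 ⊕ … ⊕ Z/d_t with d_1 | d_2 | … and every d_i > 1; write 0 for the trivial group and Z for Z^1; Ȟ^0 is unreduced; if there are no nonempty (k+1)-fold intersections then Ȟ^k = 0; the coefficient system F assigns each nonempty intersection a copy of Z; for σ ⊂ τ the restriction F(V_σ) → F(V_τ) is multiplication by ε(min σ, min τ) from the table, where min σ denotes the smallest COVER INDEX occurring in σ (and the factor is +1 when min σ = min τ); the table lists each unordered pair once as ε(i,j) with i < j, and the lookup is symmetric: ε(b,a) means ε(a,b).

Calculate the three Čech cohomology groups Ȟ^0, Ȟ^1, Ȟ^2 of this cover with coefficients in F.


nerve simplices:
  V12={b,k} V13={a,f,j} V23={c,i}
C dims 3,3; δ0: rk 3, SNF 1^2·2
degree 0: 3−3−0 = 0 → Ȟ^0 ≅ 0
degree 1: 3−0−3 = 0 plus torsion [2] → Ȟ^1 ≅ Z/2
degree 2: 0−0−0 = 0 → Ȟ^2 ≅ 0

Ȟ^0 = 0,  Ȟ^1 = Z/2,  Ȟ^2 = 0


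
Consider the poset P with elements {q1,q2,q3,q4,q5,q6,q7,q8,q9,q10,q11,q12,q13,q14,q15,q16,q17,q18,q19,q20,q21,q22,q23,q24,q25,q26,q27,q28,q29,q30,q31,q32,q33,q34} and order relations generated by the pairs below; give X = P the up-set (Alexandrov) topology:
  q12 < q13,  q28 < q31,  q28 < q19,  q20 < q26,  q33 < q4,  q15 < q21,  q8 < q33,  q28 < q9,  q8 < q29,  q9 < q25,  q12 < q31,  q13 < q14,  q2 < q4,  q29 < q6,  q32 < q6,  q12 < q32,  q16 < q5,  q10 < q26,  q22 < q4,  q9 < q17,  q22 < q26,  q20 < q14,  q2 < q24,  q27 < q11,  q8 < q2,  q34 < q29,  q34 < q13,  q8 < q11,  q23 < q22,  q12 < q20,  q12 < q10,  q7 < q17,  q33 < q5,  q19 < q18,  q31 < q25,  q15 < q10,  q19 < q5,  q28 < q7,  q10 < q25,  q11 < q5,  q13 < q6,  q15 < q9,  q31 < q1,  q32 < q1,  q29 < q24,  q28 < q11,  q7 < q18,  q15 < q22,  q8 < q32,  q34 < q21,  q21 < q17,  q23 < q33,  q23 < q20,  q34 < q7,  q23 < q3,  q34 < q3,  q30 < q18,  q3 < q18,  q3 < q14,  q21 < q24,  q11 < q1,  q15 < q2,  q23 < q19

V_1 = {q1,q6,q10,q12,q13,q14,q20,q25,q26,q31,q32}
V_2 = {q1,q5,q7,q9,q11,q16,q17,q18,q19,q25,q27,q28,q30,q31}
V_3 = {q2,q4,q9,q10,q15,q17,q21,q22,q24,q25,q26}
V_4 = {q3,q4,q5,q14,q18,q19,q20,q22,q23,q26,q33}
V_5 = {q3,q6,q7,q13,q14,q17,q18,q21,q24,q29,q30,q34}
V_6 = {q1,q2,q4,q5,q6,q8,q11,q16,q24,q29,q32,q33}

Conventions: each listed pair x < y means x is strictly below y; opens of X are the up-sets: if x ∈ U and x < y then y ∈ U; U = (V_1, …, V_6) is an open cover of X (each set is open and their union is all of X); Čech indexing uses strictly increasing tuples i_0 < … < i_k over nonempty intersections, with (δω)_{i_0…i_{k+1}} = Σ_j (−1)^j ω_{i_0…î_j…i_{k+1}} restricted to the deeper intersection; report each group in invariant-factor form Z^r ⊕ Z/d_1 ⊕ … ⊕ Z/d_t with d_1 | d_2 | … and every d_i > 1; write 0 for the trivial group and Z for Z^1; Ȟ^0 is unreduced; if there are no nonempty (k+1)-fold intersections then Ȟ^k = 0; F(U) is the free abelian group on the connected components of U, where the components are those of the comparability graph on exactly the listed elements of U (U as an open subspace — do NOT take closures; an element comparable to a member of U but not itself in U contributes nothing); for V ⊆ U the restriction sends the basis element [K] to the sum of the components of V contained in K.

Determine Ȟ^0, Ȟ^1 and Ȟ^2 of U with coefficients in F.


nonempty intersections:
  V12={q1,q25,q31} V13={q10,q25,q26} V14={q14,q20,q26} V15={q6,q13,q14} V16={q1,q6,q32} V23={q9,q17,q25} V24={q5,q18,q19} V25={q7,q17,q18,q30} V26={q1,q5,q11,q16} V34={q4,q22,q26} V35={q17,q21,q24} V36={q2,q4,q24} V45={q3,q14,q18} V46={q4,q5,q33} V56={q6,q24,q29}
  V123={q25} V126={q1} V134={q26} V145={q14} V156={q6} V235={q17} V245={q18} V246={q5} V346={q4} V356={q24}
components per intersection:
  V1: {q1,q6,q10,q12,q13,q14,q20,q25,q26,q31,q32}
  V2: {q1,q5,q7,q9,q11,q16,q17,q18,q19,q25,q27,q28,q30,q31}
  V3: {q2,q4,q9,q10,q15,q17,q21,q22,q24,q25,q26}
  V4: {q3,q4,q5,q14,q18,q19,q20,q22,q23,q26,q33}
  V5: {q3,q6,q7,q13,q14,q17,q18,q21,q24,q29,q30,q34}
  V6: {q1,q2,q4,q5,q6,q8,q11,q16,q24,q29,q32,q33}
  V12: {q1,q25,q31}
  V13: {q10,q25,q26}
  V14: {q14,q20,q26}
  V15: {q6,q13,q14}
  V16: {q1,q6,q32}
  V23: {q9,q17,q25}
  V24: {q5,q18,q19}
  V25: {q7,q17,q18,q30}
  V26: {q1,q5,q11,q16}
  V34: {q4,q22,q26}
  V35: {q17,q21,q24}
  V36: {q2,q4,q24}
  V45: {q3,q14,q18}
  V46: {q4,q5,q33}
  V56: {q6,q24,q29}
  V123: {q25}
  V126: {q1}
  V134: {q26}
  V145: {q14}
  V156: {q6}
  V235: {q17}
  V245: {q18}
  V246: {q5}
  V346: {q4}
  V356: {q24}
C dims 6,15,10; δ0: rk 5, SNF 1^5; δ1: rk 10, SNF 1^9·2
Ȟ^0: (6−5)−0=1 ⇒ Z
Ȟ^1: (15−10)−5=0 ⇒ 0
Ȟ^2: (10−0)−10=0 plus torsion [2] ⇒ Z/2

Ȟ^0 = Z,  Ȟ^1 = 0,  Ȟ^2 = Z/2


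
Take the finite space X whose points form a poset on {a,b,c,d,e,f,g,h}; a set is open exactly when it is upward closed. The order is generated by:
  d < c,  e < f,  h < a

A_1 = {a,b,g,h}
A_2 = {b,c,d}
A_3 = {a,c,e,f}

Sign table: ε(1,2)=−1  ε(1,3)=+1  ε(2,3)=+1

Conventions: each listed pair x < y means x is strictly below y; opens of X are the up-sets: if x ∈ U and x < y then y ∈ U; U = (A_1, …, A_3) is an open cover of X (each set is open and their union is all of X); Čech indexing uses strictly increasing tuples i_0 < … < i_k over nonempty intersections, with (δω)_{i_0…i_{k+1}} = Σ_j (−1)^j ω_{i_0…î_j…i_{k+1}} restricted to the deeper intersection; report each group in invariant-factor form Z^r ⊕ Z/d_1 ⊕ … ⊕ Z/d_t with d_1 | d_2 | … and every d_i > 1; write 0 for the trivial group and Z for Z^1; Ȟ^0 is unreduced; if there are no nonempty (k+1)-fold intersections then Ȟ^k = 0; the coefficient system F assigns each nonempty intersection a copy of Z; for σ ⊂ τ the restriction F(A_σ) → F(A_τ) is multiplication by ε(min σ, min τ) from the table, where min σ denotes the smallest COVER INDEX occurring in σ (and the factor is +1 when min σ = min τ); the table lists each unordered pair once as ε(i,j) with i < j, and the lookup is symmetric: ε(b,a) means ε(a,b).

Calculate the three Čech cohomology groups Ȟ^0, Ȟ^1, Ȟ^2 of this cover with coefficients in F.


nerve of the cover:
  A12={b} A13={a} A23={c}
C dims 3,3; δ0: rk 3, SNF 1^2·2
Ȟ^0 = (3 − 3) − 0 = 0, so Ȟ^0 ≅ 0
Ȟ^1 = (3 − 0) − 3 = 0 plus torsion [2], so Ȟ^1 ≅ Z/2
Ȟ^2 = (0 − 0) − 0 = 0, so Ȟ^2 ≅ 0

Ȟ^0 ≅ 0; Ȟ^1 ≅ Z/2; Ȟ^2 ≅ 0


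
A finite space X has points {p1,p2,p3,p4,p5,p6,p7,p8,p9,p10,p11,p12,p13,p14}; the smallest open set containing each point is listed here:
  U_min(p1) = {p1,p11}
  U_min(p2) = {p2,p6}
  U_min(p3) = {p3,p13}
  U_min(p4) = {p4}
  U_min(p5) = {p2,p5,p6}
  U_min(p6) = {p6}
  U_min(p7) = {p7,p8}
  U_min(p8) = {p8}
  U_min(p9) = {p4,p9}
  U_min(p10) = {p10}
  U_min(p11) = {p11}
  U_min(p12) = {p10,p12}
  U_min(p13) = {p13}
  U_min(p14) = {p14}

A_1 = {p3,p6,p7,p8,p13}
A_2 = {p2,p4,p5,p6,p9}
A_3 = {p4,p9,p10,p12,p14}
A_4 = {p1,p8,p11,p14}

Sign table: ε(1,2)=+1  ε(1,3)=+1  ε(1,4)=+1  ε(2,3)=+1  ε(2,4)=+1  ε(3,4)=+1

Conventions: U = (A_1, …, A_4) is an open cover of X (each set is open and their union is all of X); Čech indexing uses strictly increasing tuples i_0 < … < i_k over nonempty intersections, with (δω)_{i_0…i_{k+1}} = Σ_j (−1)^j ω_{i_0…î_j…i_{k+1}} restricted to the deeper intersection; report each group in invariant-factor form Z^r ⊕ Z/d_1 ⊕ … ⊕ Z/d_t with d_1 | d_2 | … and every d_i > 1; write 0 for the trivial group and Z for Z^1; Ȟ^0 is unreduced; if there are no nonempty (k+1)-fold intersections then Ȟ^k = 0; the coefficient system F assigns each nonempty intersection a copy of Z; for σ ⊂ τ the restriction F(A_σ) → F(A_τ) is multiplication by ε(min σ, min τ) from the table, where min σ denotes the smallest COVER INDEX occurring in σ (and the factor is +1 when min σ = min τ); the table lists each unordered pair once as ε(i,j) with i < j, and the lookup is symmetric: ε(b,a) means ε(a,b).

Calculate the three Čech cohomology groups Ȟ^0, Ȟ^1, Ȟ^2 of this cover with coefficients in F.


Ȟ^0 ≅ Z,  Ȟ^1 ≅ Z,  Ȟ^2 ≅ 0

cover nerve:
  A12={p6} A14={p8} A23={p4,p9} A34={p14}
C dims 4,4; δ0: rk 3, SNF 1^3
Ȟ^0: (4−3)−0=1 ⇒ Z
Ȟ^1: (4−0)−3=1 ⇒ Z
Ȟ^2: (0−0)−0=0 ⇒ 0


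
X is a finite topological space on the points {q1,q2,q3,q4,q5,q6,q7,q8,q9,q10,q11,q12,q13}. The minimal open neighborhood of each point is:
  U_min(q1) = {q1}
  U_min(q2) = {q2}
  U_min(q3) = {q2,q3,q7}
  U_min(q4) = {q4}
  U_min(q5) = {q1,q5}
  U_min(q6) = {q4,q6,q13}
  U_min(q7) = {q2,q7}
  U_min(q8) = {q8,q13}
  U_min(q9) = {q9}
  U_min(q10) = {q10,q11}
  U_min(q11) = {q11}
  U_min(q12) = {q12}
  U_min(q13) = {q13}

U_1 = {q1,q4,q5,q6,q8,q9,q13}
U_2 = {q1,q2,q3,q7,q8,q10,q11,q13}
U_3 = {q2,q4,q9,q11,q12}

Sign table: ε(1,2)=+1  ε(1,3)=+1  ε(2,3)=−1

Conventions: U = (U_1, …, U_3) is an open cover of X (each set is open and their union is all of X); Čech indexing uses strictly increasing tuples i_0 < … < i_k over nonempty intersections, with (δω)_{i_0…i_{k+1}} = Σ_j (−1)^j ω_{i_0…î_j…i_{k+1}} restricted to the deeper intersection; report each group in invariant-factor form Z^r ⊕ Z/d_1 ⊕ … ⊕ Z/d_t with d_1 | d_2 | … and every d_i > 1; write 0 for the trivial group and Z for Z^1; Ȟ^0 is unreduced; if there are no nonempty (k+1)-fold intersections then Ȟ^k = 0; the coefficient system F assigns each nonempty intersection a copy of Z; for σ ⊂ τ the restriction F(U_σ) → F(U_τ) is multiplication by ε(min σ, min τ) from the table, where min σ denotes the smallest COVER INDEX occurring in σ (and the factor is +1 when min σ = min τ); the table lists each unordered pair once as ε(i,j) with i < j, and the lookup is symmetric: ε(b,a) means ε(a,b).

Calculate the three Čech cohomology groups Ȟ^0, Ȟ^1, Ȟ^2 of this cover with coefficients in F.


nerve of the cover:
  U12={q1,q8,q13} U13={q4,q9} U23={q2,q11}
C dims 3,3; δ0: rk 3, SNF 1^2·2
Ȟ^0 = (3 − 3) − 0 = 0, so Ȟ^0 ≅ 0
Ȟ^1 = (3 − 0) − 3 = 0 plus torsion [2], so Ȟ^1 ≅ Z/2
Ȟ^2 = (0 − 0) − 0 = 0, so Ȟ^2 ≅ 0

Ȟ^0 ≅ 0, Ȟ^1 ≅ Z/2, Ȟ^2 ≅ 0


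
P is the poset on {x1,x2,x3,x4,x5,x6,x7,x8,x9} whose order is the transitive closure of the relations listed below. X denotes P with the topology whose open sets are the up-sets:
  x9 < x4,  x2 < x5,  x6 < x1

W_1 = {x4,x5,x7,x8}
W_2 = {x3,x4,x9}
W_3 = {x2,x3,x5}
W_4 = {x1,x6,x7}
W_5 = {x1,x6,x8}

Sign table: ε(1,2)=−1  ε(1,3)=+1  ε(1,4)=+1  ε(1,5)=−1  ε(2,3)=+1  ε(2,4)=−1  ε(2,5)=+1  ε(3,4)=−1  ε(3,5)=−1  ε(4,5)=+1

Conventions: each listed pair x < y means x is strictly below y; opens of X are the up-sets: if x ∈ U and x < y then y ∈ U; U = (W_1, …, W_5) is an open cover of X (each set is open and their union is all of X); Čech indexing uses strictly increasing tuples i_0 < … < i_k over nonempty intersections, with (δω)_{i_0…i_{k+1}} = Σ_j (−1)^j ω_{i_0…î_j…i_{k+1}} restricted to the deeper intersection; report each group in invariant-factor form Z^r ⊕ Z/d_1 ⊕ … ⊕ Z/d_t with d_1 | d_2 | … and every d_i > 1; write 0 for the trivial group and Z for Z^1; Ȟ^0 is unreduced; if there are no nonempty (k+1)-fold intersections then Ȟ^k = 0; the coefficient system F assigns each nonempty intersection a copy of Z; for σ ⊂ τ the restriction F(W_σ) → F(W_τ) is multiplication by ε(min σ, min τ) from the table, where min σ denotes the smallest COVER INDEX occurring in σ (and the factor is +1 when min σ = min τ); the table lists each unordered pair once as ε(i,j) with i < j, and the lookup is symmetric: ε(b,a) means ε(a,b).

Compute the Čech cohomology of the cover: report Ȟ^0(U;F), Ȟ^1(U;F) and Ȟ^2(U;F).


Ȟ^0 = 0, Ȟ^1 = Z ⊕ Z/2, Ȟ^2 = 0

cover nerve:
  W12={x4} W13={x5} W14={x7} W15={x8} W23={x3} W45={x1,x6}
C dims 5,6; δ0: rk 5, SNF 1^4·2
Ȟ^0: (5−5)−0=0 ⇒ 0
Ȟ^1: (6−0)−5=1 plus torsion [2] ⇒ Z ⊕ Z/2
Ȟ^2: (0−0)−0=0 ⇒ 0


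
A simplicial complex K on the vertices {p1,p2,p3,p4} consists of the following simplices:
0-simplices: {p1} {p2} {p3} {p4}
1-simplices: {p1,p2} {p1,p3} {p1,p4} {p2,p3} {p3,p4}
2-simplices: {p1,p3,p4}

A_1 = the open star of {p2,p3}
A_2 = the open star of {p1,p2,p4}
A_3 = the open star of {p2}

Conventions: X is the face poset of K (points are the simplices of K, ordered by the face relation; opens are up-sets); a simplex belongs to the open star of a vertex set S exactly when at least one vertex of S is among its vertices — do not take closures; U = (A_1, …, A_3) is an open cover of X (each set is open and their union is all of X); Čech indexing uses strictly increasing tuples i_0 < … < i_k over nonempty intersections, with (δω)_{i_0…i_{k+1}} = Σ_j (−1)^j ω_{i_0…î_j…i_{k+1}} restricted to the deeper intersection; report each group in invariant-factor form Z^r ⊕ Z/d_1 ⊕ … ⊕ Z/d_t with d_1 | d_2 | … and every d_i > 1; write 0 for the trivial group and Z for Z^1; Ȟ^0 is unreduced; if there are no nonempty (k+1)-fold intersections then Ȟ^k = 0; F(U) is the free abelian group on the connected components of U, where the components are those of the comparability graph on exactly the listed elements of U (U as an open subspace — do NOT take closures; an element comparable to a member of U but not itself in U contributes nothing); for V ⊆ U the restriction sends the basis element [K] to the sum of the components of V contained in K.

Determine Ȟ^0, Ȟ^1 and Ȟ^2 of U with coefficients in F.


Ȟ^0 = Z,  Ȟ^1 = Z,  Ȟ^2 = 0

nonempty intersections:
  A1={{p2},{p3},{p1,p2},{p1,p3},{p2,p3},{p3,p4},{p1,p3,p4}} A2={{p1},{p2},{p4},{p1,p2},{p1,p3},{p1,p4},{p2,p3},{p3,p4},{p1,p3,p4}} A3={{p2},{p1,p2},{p2,p3}}
  A12={{p2},{p1,p2},{p1,p3},{p2,p3},{p3,p4},{p1,p3,p4}} A13={{p2},{p1,p2},{p2,p3}} A23={{p2},{p1,p2},{p2,p3}}
  A123={{p2},{p1,p2},{p2,p3}}
components per intersection:
  A1: {{p2},{p3},{p1,p2},{p1,p3},{p2,p3},{p3,p4},{p1,p3,p4}}
  A2: {{p1},{p2},{p4},{p1,p2},{p1,p3},{p1,p4},{p2,p3},{p3,p4},{p1,p3,p4}}
  A3: {{p2},{p1,p2},{p2,p3}}
  A12: {{p2},{p1,p2},{p2,p3}} {{p1,p3},{p3,p4},{p1,p3,p4}}
  A13: {{p2},{p1,p2},{p2,p3}}
  A23: {{p2},{p1,p2},{p2,p3}}
  A123: {{p2},{p1,p2},{p2,p3}}
C dims 3,4,1; δ0: rk 2, SNF 1^2; δ1: rk 1, SNF 1^1
Ȟ^0: (3−2)−0=1 ⇒ Z
Ȟ^1: (4−1)−2=1 ⇒ Z
Ȟ^2: (1−0)−1=0 ⇒ 0


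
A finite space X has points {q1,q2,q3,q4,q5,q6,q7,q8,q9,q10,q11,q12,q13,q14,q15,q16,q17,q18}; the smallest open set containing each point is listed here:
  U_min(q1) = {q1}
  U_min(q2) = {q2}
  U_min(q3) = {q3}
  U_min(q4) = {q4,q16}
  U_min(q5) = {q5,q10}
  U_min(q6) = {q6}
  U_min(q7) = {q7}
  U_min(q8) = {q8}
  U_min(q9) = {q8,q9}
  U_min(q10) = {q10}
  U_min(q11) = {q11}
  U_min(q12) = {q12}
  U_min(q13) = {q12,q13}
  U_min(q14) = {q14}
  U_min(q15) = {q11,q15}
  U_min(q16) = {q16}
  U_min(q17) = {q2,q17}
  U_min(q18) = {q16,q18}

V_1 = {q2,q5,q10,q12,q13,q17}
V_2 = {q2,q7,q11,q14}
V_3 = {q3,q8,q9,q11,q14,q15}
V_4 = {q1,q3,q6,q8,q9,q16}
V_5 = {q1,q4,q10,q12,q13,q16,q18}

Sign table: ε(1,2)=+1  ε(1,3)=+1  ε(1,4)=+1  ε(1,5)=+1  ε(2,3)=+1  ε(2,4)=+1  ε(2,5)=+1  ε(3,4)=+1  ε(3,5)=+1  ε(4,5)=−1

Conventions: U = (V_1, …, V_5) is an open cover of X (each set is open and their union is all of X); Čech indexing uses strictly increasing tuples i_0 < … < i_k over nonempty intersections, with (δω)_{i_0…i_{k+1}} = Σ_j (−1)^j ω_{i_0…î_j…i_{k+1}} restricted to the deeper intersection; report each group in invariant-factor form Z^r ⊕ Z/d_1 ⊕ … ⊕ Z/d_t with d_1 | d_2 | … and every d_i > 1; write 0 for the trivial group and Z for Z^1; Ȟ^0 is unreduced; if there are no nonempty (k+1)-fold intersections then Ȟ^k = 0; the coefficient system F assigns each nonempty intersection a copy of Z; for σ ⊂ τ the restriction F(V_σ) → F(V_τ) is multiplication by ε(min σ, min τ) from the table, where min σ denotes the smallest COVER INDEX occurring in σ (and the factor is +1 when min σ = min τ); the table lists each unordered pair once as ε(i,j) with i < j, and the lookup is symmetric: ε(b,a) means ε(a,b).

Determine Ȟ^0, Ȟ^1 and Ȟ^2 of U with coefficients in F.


Ȟ^0 = 0; Ȟ^1 = Z/2; Ȟ^2 = 0

intersection data:
  V12={q2} V15={q10,q12,q13} V23={q11,q14} V34={q3,q8,q9} V45={q1,q16}
C dims 5,5; δ0: rk 5, SNF 1^4·2
Ȟ^0 = (5 − 5) − 0 = 0, so Ȟ^0 ≅ 0
Ȟ^1 = (5 − 0) − 5 = 0 plus torsion [2], so Ȟ^1 ≅ Z/2
Ȟ^2 = (0 − 0) − 0 = 0, so Ȟ^2 ≅ 0


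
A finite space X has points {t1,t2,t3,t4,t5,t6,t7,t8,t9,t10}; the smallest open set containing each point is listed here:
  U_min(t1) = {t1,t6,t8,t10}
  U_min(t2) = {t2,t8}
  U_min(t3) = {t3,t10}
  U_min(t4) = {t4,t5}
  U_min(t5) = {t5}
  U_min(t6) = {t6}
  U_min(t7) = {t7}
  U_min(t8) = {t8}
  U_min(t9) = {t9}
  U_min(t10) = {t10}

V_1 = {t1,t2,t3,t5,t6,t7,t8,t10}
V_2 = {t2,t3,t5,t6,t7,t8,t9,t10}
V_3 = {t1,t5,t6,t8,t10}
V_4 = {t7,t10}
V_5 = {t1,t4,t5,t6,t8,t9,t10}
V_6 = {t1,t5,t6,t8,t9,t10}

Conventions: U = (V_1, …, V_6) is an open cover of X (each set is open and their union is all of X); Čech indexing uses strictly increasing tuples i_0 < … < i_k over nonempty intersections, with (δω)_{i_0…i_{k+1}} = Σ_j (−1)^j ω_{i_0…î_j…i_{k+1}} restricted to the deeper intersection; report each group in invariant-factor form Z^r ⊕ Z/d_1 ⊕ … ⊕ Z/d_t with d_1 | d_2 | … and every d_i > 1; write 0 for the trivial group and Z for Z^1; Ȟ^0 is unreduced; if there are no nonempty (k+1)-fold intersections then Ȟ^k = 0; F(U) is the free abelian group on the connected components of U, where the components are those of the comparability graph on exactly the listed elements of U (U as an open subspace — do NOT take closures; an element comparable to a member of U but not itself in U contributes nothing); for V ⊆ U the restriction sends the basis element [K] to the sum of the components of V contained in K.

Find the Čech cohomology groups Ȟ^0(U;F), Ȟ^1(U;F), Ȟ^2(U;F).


cover nerve:
  V12={t2,t3,t5,t6,t7,t8,t10} V13={t1,t5,t6,t8,t10} V14={t7,t10} V15={t1,t5,t6,t8,t10} V16={t1,t5,t6,t8,t10} V23={t5,t6,t8,t10} V24={t7,t10} V25={t5,t6,t8,t9,t10} V26={t5,t6,t8,t9,t10} V34={t10} V35={t1,t5,t6,t8,t10} V36={t1,t5,t6,t8,t10} V45={t10} V46={t10} V56={t1,t5,t6,t8,t9,t10}
  V123={t5,t6,t8,t10} V124={t7,t10} V125={t5,t6,t8,t10} V126={t5,t6,t8,t10} V134={t10} V135={t1,t5,t6,t8,t10} V136={t1,t5,t6,t8,t10} V145={t10} V146={t10} V156={t1,t5,t6,t8,t10} V234={t10} V235={t5,t6,t8,t10} V236={t5,t6,t8,t10} V245={t10} V246={t10} V256={t5,t6,t8,t9,t10} V345={t10} V346={t10} V356={t1,t5,t6,t8,t10} V456={t10}
  V1234={t10} V1235={t5,t6,t8,t10} V1236={t5,t6,t8,t10} V1245={t10} V1246={t10} V1256={t5,t6,t8,t10} V1345={t10} V1346={t10} V1356={t1,t5,t6,t8,t10} V1456={t10} V2345={t10} V2346={t10} V2356={t5,t6,t8,t10} V2456={t10} V3456={t10}
  V12345={t10} V12346={t10} V12356={t5,t6,t8,t10} V12456={t10} V13456={t10} V23456={t10}
  V123456={t10}
components per intersection:
  V1: {t1,t2,t3,t6,t8,t10} {t5} {t7}
  V2: {t2,t8} {t3,t10} {t5} {t6} {t7} {t9}
  V3: {t1,t6,t8,t10} {t5}
  V4: {t7} {t10}
  V5: {t1,t6,t8,t10} {t4,t5} {t9}
  V6: {t1,t6,t8,t10} {t5} {t9}
  V12: {t2,t8} {t3,t10} {t5} {t6} {t7}
  V13: {t1,t6,t8,t10} {t5}
  V14: {t7} {t10}
  V15: {t1,t6,t8,t10} {t5}
  V16: {t1,t6,t8,t10} {t5}
  V23: {t5} {t6} {t8} {t10}
  V24: {t7} {t10}
  V25: {t5} {t6} {t8} {t9} {t10}
  V26: {t5} {t6} {t8} {t9} {t10}
  V34: {t10}
  V35: {t1,t6,t8,t10} {t5}
  V36: {t1,t6,t8,t10} {t5}
  V45: {t10}
  V46: {t10}
  V56: {t1,t6,t8,t10} {t5} {t9}
  V123: {t5} {t6} {t8} {t10}
  V124: {t7} {t10}
  V125: {t5} {t6} {t8} {t10}
  V126: {t5} {t6} {t8} {t10}
  V134: {t10}
  V135: {t1,t6,t8,t10} {t5}
  V136: {t1,t6,t8,t10} {t5}
  V145: {t10}
  V146: {t10}
  V156: {t1,t6,t8,t10} {t5}
  V234: {t10}
  V235: {t5} {t6} {t8} {t10}
  V236: {t5} {t6} {t8} {t10}
  V245: {t10}
  V246: {t10}
  V256: {t5} {t6} {t8} {t9} {t10}
  V345: {t10}
  V346: {t10}
  V356: {t1,t6,t8,t10} {t5}
  V456: {t10}
  V1234: {t10}
  V1235: {t5} {t6} {t8} {t10}
  V1236: {t5} {t6} {t8} {t10}
  V1245: {t10}
  V1246: {t10}
  V1256: {t5} {t6} {t8} {t10}
  V1345: {t10}
  V1346: {t10}
  V1356: {t1,t6,t8,t10} {t5}
  V1456: {t10}
  V2345: {t10}
  V2346: {t10}
  V2356: {t5} {t6} {t8} {t10}
  V2456: {t10}
  V3456: {t10}
  V12345: {t10}
  V12346: {t10}
  V12356: {t5} {t6} {t8} {t10}
  V12456: {t10}
  V13456: {t10}
  V23456: {t10}
  V123456: {t10}
C dims 19,39,44,28; δ0: rk 15, SNF 1^15; δ1: rk 24, SNF 1^24; δ2: rk 20, SNF 1^20
Ȟ^0: (19−15)−0=4 ⇒ Z^4
Ȟ^1: (39−24)−15=0 ⇒ 0
Ȟ^2: (44−20)−24=0 ⇒ 0

Ȟ^0 = Z^4, Ȟ^1 = 0, Ȟ^2 = 0


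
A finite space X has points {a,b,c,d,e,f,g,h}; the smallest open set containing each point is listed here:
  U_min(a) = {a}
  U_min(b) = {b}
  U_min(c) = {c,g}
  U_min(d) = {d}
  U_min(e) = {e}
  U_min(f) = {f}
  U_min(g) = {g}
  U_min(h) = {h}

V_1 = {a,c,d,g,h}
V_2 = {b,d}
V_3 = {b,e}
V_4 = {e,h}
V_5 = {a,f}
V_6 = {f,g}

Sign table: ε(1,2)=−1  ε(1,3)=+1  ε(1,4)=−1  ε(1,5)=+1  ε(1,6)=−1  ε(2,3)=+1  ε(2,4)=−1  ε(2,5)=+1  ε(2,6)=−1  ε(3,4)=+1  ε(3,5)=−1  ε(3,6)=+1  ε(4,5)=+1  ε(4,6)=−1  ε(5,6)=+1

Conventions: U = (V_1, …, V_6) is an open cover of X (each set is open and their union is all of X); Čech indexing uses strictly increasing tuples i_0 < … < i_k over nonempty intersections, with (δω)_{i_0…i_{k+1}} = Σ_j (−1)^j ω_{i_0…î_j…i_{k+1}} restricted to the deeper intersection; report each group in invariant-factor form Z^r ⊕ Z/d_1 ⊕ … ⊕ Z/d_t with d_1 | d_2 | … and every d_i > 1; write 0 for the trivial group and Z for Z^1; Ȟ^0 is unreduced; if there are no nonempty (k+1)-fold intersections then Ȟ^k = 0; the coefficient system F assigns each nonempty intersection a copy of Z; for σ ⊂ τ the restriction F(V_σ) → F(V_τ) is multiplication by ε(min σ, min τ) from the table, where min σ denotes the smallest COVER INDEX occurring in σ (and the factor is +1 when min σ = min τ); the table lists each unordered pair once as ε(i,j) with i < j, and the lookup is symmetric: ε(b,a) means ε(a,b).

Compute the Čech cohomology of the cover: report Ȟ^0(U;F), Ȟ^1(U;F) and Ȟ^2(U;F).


nerve of the cover:
  V12={d} V14={h} V15={a} V16={g} V23={b} V34={e} V56={f}
C dims 6,7; δ0: rk 6, SNF 1^5·2
Ȟ^0 = (6 − 6) − 0 = 0, so Ȟ^0 ≅ 0
Ȟ^1 = (7 − 0) − 6 = 1 plus torsion [2], so Ȟ^1 ≅ Z ⊕ Z/2
Ȟ^2 = (0 − 0) − 0 = 0, so Ȟ^2 ≅ 0

Ȟ^0 ≅ 0, Ȟ^1 ≅ Z ⊕ Z/2, Ȟ^2 ≅ 0


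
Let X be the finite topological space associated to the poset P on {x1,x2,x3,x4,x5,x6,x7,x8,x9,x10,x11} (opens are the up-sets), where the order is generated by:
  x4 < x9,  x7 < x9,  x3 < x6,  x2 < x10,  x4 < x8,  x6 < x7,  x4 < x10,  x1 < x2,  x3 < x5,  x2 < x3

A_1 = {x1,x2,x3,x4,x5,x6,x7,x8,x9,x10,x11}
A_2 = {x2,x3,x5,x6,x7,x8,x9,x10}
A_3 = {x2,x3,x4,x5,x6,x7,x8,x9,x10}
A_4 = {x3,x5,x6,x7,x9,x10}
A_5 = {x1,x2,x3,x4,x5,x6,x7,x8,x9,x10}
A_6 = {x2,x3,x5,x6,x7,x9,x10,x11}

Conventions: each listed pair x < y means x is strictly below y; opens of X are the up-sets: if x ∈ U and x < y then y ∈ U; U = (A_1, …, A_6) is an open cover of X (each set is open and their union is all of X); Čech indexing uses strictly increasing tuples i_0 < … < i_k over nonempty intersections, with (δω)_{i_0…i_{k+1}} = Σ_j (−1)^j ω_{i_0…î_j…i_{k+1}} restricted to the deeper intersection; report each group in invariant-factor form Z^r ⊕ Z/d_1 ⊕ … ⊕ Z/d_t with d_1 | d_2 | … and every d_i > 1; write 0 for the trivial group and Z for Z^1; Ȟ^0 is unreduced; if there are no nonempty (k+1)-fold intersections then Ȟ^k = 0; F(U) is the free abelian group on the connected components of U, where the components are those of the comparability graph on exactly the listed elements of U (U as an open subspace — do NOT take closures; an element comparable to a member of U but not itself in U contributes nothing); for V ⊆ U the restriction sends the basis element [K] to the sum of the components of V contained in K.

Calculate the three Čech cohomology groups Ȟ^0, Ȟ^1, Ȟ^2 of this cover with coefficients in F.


nonempty intersections:
  A12={x2,x3,x5,x6,x7,x8,x9,x10} A13={x2,x3,x4,x5,x6,x7,x8,x9,x10} A14={x3,x5,x6,x7,x9,x10} A15={x1,x2,x3,x4,x5,x6,x7,x8,x9,x10} A16={x2,x3,x5,x6,x7,x9,x10,x11} A23={x2,x3,x5,x6,x7,x8,x9,x10} A24={x3,x5,x6,x7,x9,x10} A25={x2,x3,x5,x6,x7,x8,x9,x10} A26={x2,x3,x5,x6,x7,x9,x10} A34={x3,x5,x6,x7,x9,x10} A35={x2,x3,x4,x5,x6,x7,x8,x9,x10} A36={x2,x3,x5,x6,x7,x9,x10} A45={x3,x5,x6,x7,x9,x10} A46={x3,x5,x6,x7,x9,x10} A56={x2,x3,x5,x6,x7,x9,x10}
  A123={x2,x3,x5,x6,x7,x8,x9,x10} A124={x3,x5,x6,x7,x9,x10} A125={x2,x3,x5,x6,x7,x8,x9,x10} A126={x2,x3,x5,x6,x7,x9,x10} A134={x3,x5,x6,x7,x9,x10} A135={x2,x3,x4,x5,x6,x7,x8,x9,x10} A136={x2,x3,x5,x6,x7,x9,x10} A145={x3,x5,x6,x7,x9,x10} A146={x3,x5,x6,x7,x9,x10} A156={x2,x3,x5,x6,x7,x9,x10} A234={x3,x5,x6,x7,x9,x10} A235={x2,x3,x5,x6,x7,x8,x9,x10} A236={x2,x3,x5,x6,x7,x9,x10} A245={x3,x5,x6,x7,x9,x10} A246={x3,x5,x6,x7,x9,x10} A256={x2,x3,x5,x6,x7,x9,x10} A345={x3,x5,x6,x7,x9,x10} A346={x3,x5,x6,x7,x9,x10} A356={x2,x3,x5,x6,x7,x9,x10} A456={x3,x5,x6,x7,x9,x10}
  A1234={x3,x5,x6,x7,x9,x10} A1235={x2,x3,x5,x6,x7,x8,x9,x10} A1236={x2,x3,x5,x6,x7,x9,x10} A1245={x3,x5,x6,x7,x9,x10} A1246={x3,x5,x6,x7,x9,x10} A1256={x2,x3,x5,x6,x7,x9,x10} A1345={x3,x5,x6,x7,x9,x10} A1346={x3,x5,x6,x7,x9,x10} A1356={x2,x3,x5,x6,x7,x9,x10} A1456={x3,x5,x6,x7,x9,x10} A2345={x3,x5,x6,x7,x9,x10} A2346={x3,x5,x6,x7,x9,x10} A2356={x2,x3,x5,x6,x7,x9,x10} A2456={x3,x5,x6,x7,x9,x10} A3456={x3,x5,x6,x7,x9,x10}
  A12345={x3,x5,x6,x7,x9,x10} A12346={x3,x5,x6,x7,x9,x10} A12356={x2,x3,x5,x6,x7,x9,x10} A12456={x3,x5,x6,x7,x9,x10} A13456={x3,x5,x6,x7,x9,x10} A23456={x3,x5,x6,x7,x9,x10}
  A123456={x3,x5,x6,x7,x9,x10}
components per intersection:
  A1: {x1,x2,x3,x4,x5,x6,x7,x8,x9,x10} {x11}
  A2: {x2,x3,x5,x6,x7,x9,x10} {x8}
  A3: {x2,x3,x4,x5,x6,x7,x8,x9,x10}
  A4: {x3,x5,x6,x7,x9} {x10}
  A5: {x1,x2,x3,x4,x5,x6,x7,x8,x9,x10}
  A6: {x2,x3,x5,x6,x7,x9,x10} {x11}
  A12: {x2,x3,x5,x6,x7,x9,x10} {x8}
  A13: {x2,x3,x4,x5,x6,x7,x8,x9,x10}
  A14: {x3,x5,x6,x7,x9} {x10}
  A15: {x1,x2,x3,x4,x5,x6,x7,x8,x9,x10}
  A16: {x2,x3,x5,x6,x7,x9,x10} {x11}
  A23: {x2,x3,x5,x6,x7,x9,x10} {x8}
  A24: {x3,x5,x6,x7,x9} {x10}
  A25: {x2,x3,x5,x6,x7,x9,x10} {x8}
  A26: {x2,x3,x5,x6,x7,x9,x10}
  A34: {x3,x5,x6,x7,x9} {x10}
  A35: {x2,x3,x4,x5,x6,x7,x8,x9,x10}
  A36: {x2,x3,x5,x6,x7,x9,x10}
  A45: {x3,x5,x6,x7,x9} {x10}
  A46: {x3,x5,x6,x7,x9} {x10}
  A56: {x2,x3,x5,x6,x7,x9,x10}
  A123: {x2,x3,x5,x6,x7,x9,x10} {x8}
  A124: {x3,x5,x6,x7,x9} {x10}
  A125: {x2,x3,x5,x6,x7,x9,x10} {x8}
  A126: {x2,x3,x5,x6,x7,x9,x10}
  A134: {x3,x5,x6,x7,x9} {x10}
  A135: {x2,x3,x4,x5,x6,x7,x8,x9,x10}
  A136: {x2,x3,x5,x6,x7,x9,x10}
  A145: {x3,x5,x6,x7,x9} {x10}
  A146: {x3,x5,x6,x7,x9} {x10}
  A156: {x2,x3,x5,x6,x7,x9,x10}
  A234: {x3,x5,x6,x7,x9} {x10}
  A235: {x2,x3,x5,x6,x7,x9,x10} {x8}
  A236: {x2,x3,x5,x6,x7,x9,x10}
  A245: {x3,x5,x6,x7,x9} {x10}
  A246: {x3,x5,x6,x7,x9} {x10}
  A256: {x2,x3,x5,x6,x7,x9,x10}
  A345: {x3,x5,x6,x7,x9} {x10}
  A346: {x3,x5,x6,x7,x9} {x10}
  A356: {x2,x3,x5,x6,x7,x9,x10}
  A456: {x3,x5,x6,x7,x9} {x10}
  A1234: {x3,x5,x6,x7,x9} {x10}
  A1235: {x2,x3,x5,x6,x7,x9,x10} {x8}
  A1236: {x2,x3,x5,x6,x7,x9,x10}
  A1245: {x3,x5,x6,x7,x9} {x10}
  A1246: {x3,x5,x6,x7,x9} {x10}
  A1256: {x2,x3,x5,x6,x7,x9,x10}
  A1345: {x3,x5,x6,x7,x9} {x10}
  A1346: {x3,x5,x6,x7,x9} {x10}
  A1356: {x2,x3,x5,x6,x7,x9,x10}
  A1456: {x3,x5,x6,x7,x9} {x10}
  A2345: {x3,x5,x6,x7,x9} {x10}
  A2346: {x3,x5,x6,x7,x9} {x10}
  A2356: {x2,x3,x5,x6,x7,x9,x10}
  A2456: {x3,x5,x6,x7,x9} {x10}
  A3456: {x3,x5,x6,x7,x9} {x10}
  A12345: {x3,x5,x6,x7,x9} {x10}
  A12346: {x3,x5,x6,x7,x9} {x10}
  A12356: {x2,x3,x5,x6,x7,x9,x10}
  A12456: {x3,x5,x6,x7,x9} {x10}
  A13456: {x3,x5,x6,x7,x9} {x10}
  A23456: {x3,x5,x6,x7,x9} {x10}
  A123456: {x3,x5,x6,x7,x9} {x10}
C dims 10,24,33,26; δ0: rk 8, SNF 1^8; δ1: rk 16, SNF 1^16; δ2: rk 17, SNF 1^17
Ȟ^0: (10−8)−0=2 ⇒ Z^2
Ȟ^1: (24−16)−8=0 ⇒ 0
Ȟ^2: (33−17)−16=0 ⇒ 0

Ȟ^0 = Z^2,  Ȟ^1 = 0,  Ȟ^2 = 0
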